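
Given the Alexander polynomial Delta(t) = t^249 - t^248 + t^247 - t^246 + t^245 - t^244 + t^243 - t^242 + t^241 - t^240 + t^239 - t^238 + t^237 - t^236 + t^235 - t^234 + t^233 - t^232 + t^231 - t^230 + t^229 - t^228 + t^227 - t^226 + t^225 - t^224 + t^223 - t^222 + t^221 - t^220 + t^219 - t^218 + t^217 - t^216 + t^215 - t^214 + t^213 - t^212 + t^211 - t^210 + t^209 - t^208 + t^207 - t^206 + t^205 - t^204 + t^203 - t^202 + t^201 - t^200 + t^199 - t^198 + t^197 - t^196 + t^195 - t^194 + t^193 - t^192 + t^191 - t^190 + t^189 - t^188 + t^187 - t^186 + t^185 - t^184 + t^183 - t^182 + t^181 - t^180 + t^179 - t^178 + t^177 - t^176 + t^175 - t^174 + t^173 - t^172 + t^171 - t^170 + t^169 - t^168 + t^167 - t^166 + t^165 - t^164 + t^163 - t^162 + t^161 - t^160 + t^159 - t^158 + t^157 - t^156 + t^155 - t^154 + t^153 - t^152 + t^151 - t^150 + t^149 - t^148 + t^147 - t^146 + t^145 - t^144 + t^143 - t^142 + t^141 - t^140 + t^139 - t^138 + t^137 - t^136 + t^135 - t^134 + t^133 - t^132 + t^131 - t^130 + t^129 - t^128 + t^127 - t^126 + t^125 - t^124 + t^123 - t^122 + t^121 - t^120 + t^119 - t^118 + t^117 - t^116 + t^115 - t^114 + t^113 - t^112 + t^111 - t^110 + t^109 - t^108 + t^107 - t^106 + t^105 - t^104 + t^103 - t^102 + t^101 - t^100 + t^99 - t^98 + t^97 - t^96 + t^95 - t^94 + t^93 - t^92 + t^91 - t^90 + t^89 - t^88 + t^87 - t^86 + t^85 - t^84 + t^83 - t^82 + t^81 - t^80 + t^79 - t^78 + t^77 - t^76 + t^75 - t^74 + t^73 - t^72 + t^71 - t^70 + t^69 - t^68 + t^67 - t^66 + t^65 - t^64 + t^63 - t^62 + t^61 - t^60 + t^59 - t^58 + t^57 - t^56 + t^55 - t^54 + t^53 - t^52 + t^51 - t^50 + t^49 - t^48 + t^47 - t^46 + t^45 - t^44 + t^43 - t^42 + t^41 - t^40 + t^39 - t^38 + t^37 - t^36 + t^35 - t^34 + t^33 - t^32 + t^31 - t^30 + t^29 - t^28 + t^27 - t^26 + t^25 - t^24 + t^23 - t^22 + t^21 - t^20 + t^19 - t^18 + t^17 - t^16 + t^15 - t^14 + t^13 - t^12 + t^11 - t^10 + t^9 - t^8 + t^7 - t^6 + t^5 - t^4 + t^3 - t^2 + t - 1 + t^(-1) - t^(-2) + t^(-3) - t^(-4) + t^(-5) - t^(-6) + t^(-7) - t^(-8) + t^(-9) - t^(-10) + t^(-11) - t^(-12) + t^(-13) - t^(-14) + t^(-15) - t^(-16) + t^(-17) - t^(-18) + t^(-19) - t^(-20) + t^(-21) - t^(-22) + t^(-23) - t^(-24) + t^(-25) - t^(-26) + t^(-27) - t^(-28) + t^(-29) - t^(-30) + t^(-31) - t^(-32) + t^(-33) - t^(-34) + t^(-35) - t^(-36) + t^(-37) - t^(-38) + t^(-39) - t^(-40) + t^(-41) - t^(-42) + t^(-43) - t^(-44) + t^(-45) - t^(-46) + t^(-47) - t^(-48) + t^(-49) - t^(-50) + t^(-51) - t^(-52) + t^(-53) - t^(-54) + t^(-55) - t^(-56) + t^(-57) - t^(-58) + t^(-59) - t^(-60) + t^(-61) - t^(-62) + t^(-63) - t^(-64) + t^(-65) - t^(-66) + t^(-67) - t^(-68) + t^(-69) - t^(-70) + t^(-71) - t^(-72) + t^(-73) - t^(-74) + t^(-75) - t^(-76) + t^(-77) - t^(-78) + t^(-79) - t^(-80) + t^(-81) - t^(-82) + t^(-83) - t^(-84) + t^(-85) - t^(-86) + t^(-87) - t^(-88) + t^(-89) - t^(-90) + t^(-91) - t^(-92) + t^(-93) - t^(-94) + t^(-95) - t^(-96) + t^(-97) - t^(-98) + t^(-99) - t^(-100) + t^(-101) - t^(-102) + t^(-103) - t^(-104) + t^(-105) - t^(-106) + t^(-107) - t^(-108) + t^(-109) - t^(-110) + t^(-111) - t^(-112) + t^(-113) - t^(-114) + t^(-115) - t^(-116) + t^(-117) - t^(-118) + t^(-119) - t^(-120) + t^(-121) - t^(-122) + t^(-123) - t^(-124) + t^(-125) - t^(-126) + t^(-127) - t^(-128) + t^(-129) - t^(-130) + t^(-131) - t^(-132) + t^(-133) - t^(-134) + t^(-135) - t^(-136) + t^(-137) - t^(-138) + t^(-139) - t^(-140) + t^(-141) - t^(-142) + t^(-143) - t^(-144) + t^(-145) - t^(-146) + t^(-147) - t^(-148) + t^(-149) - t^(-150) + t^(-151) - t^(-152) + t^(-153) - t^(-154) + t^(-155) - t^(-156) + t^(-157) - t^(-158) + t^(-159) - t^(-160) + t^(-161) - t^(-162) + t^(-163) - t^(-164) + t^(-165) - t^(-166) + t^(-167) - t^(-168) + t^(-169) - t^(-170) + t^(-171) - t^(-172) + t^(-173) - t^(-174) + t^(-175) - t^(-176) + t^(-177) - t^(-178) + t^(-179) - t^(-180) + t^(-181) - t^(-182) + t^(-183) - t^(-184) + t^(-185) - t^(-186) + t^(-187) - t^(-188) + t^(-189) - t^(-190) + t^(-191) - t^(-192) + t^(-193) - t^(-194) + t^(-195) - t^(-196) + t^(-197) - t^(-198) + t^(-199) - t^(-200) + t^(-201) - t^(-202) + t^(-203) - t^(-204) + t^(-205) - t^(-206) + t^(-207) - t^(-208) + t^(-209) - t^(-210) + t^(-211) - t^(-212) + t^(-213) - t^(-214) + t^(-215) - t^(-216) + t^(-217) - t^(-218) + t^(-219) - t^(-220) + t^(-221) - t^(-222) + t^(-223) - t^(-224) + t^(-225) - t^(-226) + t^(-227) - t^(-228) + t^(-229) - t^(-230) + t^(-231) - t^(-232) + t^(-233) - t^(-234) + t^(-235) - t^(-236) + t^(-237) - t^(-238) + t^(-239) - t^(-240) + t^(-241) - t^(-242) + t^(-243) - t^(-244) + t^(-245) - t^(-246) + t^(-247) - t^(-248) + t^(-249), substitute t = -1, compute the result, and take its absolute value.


Step 1: The polynomial has 499 terms with alternating signs, exponents from 249 down to -249.
Step 2: Substitute t = -1. The i-th term has coefficient (-1)^i and exponent (m-i),
  so its value is (-1)^i * (-1)^(m-i) = (-1)^m = -1 for every i.
Step 3: All 499 terms equal -1, so Delta(-1) = 499 * (-1) = -499
Step 4: |Delta(-1)| = 499

499


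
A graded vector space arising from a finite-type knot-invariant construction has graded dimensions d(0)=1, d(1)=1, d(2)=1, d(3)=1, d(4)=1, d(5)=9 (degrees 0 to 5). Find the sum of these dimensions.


Total dimension = d(0) + d(1) + ... + d(5)
= 1 + 1 + 1 + 1 + 1 + 9
= 14

14


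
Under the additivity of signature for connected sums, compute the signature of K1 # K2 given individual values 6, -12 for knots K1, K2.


The signature is additive under connected sum.
signature(K1 # K2) = (6) + (-12)
= -6

-6


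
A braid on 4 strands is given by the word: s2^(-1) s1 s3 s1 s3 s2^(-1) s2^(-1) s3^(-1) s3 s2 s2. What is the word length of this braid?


The word length counts the number of generators (including inverses).
Listing each generator: s2^(-1), s1, s3, s1, s3, s2^(-1), s2^(-1), s3^(-1), s3, s2, s2
There are 11 generators in this braid word.

11


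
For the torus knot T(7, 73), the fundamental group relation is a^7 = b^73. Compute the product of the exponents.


The relation is a^7 = b^73.
Product of exponents = 7 * 73
= 511

511


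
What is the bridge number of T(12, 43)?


The bridge number of T(p,q) is min(p,q).
min(12, 43) = 12

12


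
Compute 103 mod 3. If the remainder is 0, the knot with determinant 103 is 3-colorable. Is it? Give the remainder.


Step 1: A knot is p-colorable if and only if p divides its determinant.
Step 2: Compute 103 mod 3.
103 = 34 * 3 + 1
Step 3: 103 mod 3 = 1
Step 4: The knot is 3-colorable: no

1


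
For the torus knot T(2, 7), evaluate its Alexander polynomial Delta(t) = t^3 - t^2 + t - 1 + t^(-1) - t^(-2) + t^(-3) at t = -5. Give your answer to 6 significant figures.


Substituting t = -5 into Delta(t) = t^3 - t^2 + t - 1 + t^(-1) - t^(-2) + t^(-3):
Term values: (-125) + (-25) + (-5) + (-1) + (-0.2) + (-0.04) + (-0.008)
Sum = -156.248
Rounded to 6 significant figures: -156.248

-156.248


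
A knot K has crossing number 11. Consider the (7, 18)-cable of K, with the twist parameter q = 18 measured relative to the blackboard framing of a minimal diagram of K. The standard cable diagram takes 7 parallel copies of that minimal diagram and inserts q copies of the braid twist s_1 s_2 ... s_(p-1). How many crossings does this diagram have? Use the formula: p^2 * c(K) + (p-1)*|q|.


Step 1: Each of the c(K) crossings of the companion diagram becomes p*p = p^2 crossings among the p parallel strands, and each of the |q| twists s_1 s_2 ... s_(p-1) adds (p-1) crossings.
  Crossings = p^2 * c(K) + (p-1)*|q|
Step 2: = 7^2 * 11 + (7-1)*18
Step 3: = 49*11 + 6*18
Step 4: = 539 + 108 = 647

647


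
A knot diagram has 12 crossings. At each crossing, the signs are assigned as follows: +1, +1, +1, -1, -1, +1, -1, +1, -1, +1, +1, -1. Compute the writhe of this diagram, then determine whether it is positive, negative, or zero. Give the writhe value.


Step 1: Count positive crossings (+1).
Positive crossings: 7
Step 2: Count negative crossings (-1).
Negative crossings: 5
Step 3: Writhe = (positive) - (negative)
w = 7 - 5 = 2
Step 4: |w| = 2, and w is positive

2


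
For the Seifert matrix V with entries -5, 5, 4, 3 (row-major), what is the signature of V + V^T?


Step 1: V + V^T = [[-10, 9], [9, 6]]
Step 2: trace = -4, det = -141
Step 3: Discriminant = (-4)^2 - 4*(-141) = 580
Step 4: Eigenvalues: 10.0416, -14.0416
Step 5: Signature = (# positive eigenvalues) - (# negative eigenvalues) = 0

0


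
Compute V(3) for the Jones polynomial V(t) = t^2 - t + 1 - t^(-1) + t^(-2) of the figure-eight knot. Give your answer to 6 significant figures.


Substituting t = 3 into V(t) = t^2 - t + 1 - t^(-1) + t^(-2):
  (+)t^(2) = 9
  (-)t^(1) = -3
  (+)t^(0) = 1
  (-)t^(-1) = -0.333333
  (+)t^(-2) = 0.111111
Sum = (9) + (-3) + (1) + (-0.333333) + (0.111111)
= 6.777777778
Rounded to 6 significant figures: 6.77778

6.77778


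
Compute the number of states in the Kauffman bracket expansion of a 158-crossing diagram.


Each crossing contributes 2 choices (A-smoothing or B-smoothing).
Total states = 2^158 = 365375409332725729550921208179070754913983135744

365375409332725729550921208179070754913983135744


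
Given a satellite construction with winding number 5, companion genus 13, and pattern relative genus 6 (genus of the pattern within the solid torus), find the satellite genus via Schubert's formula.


Schubert: g(satellite) = g_rel(pattern) + |winding| * g(companion),
where g_rel(pattern) is the genus of the pattern relative to the solid torus.
= 6 + 5 * 13
= 6 + 65 = 71

71


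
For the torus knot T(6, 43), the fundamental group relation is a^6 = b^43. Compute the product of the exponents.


The relation is a^6 = b^43.
Product of exponents = 6 * 43
= 258

258


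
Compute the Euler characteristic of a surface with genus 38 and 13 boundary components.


chi = 2 - 2g - b
= 2 - 2*38 - 13
= 2 - 76 - 13 = -87

-87


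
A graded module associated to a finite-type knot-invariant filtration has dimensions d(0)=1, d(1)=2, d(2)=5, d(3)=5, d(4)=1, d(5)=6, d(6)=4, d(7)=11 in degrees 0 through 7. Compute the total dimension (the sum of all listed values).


Total dimension = d(0) + d(1) + ... + d(7)
= 1 + 2 + 5 + 5 + 1 + 6 + 4 + 11
= 35

35


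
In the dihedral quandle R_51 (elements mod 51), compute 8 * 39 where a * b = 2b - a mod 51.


8 * 39 = 2*39 - 8 mod 51
= 78 - 8 mod 51
= 70 mod 51 = 19

19


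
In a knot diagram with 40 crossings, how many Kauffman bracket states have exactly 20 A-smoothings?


We choose which 20 of 40 crossings get A-smoothings.
C(40, 20) = 40! / (20! * 20!)
= 137846528820

137846528820


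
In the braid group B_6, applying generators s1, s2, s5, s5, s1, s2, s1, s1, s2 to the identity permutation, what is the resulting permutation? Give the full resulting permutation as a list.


Starting with identity [1, 2, 3, 4, 5, 6].
Apply generators in sequence:
  After s1: [2, 1, 3, 4, 5, 6]
  After s2: [2, 3, 1, 4, 5, 6]
  After s5: [2, 3, 1, 4, 6, 5]
  After s5: [2, 3, 1, 4, 5, 6]
  After s1: [3, 2, 1, 4, 5, 6]
  After s2: [3, 1, 2, 4, 5, 6]
  After s1: [1, 3, 2, 4, 5, 6]
  After s1: [3, 1, 2, 4, 5, 6]
  After s2: [3, 2, 1, 4, 5, 6]
Final permutation: [3, 2, 1, 4, 5, 6]

[3, 2, 1, 4, 5, 6]


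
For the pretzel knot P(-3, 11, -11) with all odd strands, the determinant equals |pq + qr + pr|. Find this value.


Step 1: Compute pq + qr + pr.
pq = (-3)*11 = -33
qr = 11*(-11) = -121
pr = (-3)*(-11) = 33
pq + qr + pr = -33 + (-121) + 33 = -121
Step 2: Take absolute value.
det(P(-3,11,-11)) = |-121| = 121

121


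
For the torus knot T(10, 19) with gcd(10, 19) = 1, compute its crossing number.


For a torus knot T(p, q) with gcd(p,q)=1,
the crossing number is min(p*(q-1), q*(p-1)).
p*(q-1) = 10*18 = 180
q*(p-1) = 19*9 = 171
min(180, 171) = 171

171


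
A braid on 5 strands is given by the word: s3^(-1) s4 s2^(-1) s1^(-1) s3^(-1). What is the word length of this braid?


The word length counts the number of generators (including inverses).
Listing each generator: s3^(-1), s4, s2^(-1), s1^(-1), s3^(-1)
There are 5 generators in this braid word.

5


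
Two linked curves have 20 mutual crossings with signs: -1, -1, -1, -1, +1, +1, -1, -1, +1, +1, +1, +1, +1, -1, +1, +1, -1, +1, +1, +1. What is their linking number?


Step 1: Count positive crossings: 12
Step 2: Count negative crossings: 8
Step 3: Sum of signs = 12 - 8 = 4
Step 4: Linking number = sum/2 = 4/2 = 2

2


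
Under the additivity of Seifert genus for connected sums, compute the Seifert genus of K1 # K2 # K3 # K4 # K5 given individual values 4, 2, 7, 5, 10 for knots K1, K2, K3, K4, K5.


The Seifert genus is additive under connected sum.
Seifert genus(K1 # K2 # K3 # K4 # K5) = (4) + (2) + (7) + (5) + (10)
= 28

28


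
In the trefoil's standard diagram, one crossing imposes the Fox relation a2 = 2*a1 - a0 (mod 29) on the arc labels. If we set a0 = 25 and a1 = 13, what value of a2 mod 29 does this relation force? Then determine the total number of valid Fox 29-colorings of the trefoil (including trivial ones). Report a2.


Step 1: Apply the given crossing relation 2*a1 - a0 - a2 = 0 (mod 29).
  a2 = 2*a1 - a0 mod 29
  a2 = 2*13 - 25 mod 29
  a2 = 26 - 25 mod 29
  a2 = 1 mod 29 = 1
Step 2: The trefoil has determinant 3.
  Number of Fox p-colorings (p prime) is p^2 if p = 3, else p.
  Since 29 does not divide 3, only trivial (constant) colorings exist.
  (So the trial a0 = 25, a1 = 13 with a0 != a1 does NOT extend to a valid coloring of the whole trefoil: the other two crossing relations require 3*(a1 - a0) = 0 (mod 29), which fails.)
  Total colorings = 29
Step 3: a2 = 1, total Fox 29-colorings = 29

1


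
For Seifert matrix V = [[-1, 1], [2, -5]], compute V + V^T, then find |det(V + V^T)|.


Step 1: Form V + V^T where V = [[-1, 1], [2, -5]]
  V^T = [[-1, 2], [1, -5]]
  V + V^T = [[-2, 3], [3, -10]]
Step 2: det(V + V^T) = (-2)*(-10) - 3*3
  = 20 - 9 = 11
Step 3: Knot determinant = |det(V + V^T)| = |11| = 11

11


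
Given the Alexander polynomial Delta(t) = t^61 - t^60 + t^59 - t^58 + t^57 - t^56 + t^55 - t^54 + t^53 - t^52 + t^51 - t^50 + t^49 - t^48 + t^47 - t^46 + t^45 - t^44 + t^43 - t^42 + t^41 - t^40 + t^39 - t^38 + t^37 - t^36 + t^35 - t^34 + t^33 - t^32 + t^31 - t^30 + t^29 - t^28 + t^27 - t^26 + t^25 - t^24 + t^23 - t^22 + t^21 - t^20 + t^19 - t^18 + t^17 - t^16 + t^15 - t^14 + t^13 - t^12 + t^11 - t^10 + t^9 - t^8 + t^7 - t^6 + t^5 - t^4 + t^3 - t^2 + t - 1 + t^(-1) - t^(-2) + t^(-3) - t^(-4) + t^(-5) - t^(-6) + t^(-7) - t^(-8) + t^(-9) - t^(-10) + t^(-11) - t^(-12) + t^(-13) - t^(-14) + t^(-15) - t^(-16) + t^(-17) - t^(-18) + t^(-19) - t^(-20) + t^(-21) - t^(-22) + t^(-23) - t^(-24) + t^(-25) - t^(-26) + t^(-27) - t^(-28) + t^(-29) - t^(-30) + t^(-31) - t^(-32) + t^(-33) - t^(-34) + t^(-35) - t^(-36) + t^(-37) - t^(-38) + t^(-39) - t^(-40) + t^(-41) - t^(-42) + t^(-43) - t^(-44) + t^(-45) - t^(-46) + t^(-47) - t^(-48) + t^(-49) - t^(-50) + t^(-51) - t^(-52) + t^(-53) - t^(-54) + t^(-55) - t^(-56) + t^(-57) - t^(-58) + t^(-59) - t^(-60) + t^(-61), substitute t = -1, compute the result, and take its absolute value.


Step 1: The polynomial has 123 terms with alternating signs, exponents from 61 down to -61.
Step 2: Substitute t = -1. The i-th term has coefficient (-1)^i and exponent (m-i),
  so its value is (-1)^i * (-1)^(m-i) = (-1)^m = -1 for every i.
Step 3: All 123 terms equal -1, so Delta(-1) = 123 * (-1) = -123
Step 4: |Delta(-1)| = 123

123


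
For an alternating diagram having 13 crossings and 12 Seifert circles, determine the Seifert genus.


For alternating knots, g = (c - s + 1)/2.
= (13 - 12 + 1)/2
= 2/2 = 1

1


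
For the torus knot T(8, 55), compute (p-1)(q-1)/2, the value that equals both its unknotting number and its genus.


For a torus knot T(p,q), both the unknotting number and genus equal (p-1)(q-1)/2.
= (8-1)(55-1)/2
= 7*54/2
= 378/2 = 189

189


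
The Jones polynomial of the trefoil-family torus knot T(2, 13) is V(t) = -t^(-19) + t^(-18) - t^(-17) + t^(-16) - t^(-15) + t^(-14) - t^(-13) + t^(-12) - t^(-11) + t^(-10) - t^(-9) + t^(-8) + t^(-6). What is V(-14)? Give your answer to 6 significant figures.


Substituting t = -14 into V(t) = -t^(-19) + t^(-18) - t^(-17) + t^(-16) - t^(-15) + t^(-14) - t^(-13) + t^(-12) - t^(-11) + t^(-10) - t^(-9) + t^(-8) + t^(-6):
  (-)t^(-19) = 1.67327e-22
  (+)t^(-18) = 2.34258e-21
  (-)t^(-17) = 3.27962e-20
  (+)t^(-16) = 4.59147e-19
  (-)t^(-15) = 6.42805e-18
  (+)t^(-14) = 8.99927e-17
  (-)t^(-13) = 1.2599e-15
  (+)t^(-12) = 1.76386e-14
  (-)t^(-11) = 2.4694e-13
  (+)t^(-10) = 3.45716e-12
  (-)t^(-9) = 4.84003e-11
  (+)t^(-8) = 6.77604e-10
  (+)t^(-6) = 1.3281e-07
Sum = (1.67327e-22) + (2.34258e-21) + (3.27962e-20) + (4.59147e-19) + (6.42805e-18) + (8.99927e-17) + (1.2599e-15) + (1.76386e-14) + (2.4694e-13) + (3.45716e-12) + (4.84003e-11) + (6.77604e-10) + (1.3281e-07)
= 1.335400356e-07
Rounded to 6 significant figures: 1.3354e-07

1.3354e-07


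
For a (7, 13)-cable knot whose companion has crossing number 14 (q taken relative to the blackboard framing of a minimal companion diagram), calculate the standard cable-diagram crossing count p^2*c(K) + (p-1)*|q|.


Step 1: Each of the c(K) crossings of the companion diagram becomes p*p = p^2 crossings among the p parallel strands, and each of the |q| twists s_1 s_2 ... s_(p-1) adds (p-1) crossings.
  Crossings = p^2 * c(K) + (p-1)*|q|
Step 2: = 7^2 * 14 + (7-1)*13
Step 3: = 49*14 + 6*13
Step 4: = 686 + 78 = 764

764


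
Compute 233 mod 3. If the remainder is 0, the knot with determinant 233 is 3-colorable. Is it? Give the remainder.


Step 1: A knot is p-colorable if and only if p divides its determinant.
Step 2: Compute 233 mod 3.
233 = 77 * 3 + 2
Step 3: 233 mod 3 = 2
Step 4: The knot is 3-colorable: no

2


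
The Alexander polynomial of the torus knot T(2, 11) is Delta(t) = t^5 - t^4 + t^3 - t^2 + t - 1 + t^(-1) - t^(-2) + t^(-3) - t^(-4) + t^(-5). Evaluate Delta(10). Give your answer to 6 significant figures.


Substituting t = 10 into Delta(t) = t^5 - t^4 + t^3 - t^2 + t - 1 + t^(-1) - t^(-2) + t^(-3) - t^(-4) + t^(-5):
Term values: (100000) + (-10000) + (1000) + (-100) + (10) + (-1) + (0.1) + (-0.01) + (0.001) + (-0.0001) + (1e-05)
Sum = 90909.09091
Rounded to 6 significant figures: 90909.1

90909.1


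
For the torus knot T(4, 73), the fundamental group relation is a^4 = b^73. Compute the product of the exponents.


The relation is a^4 = b^73.
Product of exponents = 4 * 73
= 292

292


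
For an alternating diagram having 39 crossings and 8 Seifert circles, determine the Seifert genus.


For alternating knots, g = (c - s + 1)/2.
= (39 - 8 + 1)/2
= 32/2 = 16

16


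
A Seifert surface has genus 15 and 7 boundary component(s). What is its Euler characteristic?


chi = 2 - 2g - b
= 2 - 2*15 - 7
= 2 - 30 - 7 = -35

-35


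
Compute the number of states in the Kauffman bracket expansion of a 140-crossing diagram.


Each crossing contributes 2 choices (A-smoothing or B-smoothing).
Total states = 2^140 = 1393796574908163946345982392040522594123776

1393796574908163946345982392040522594123776


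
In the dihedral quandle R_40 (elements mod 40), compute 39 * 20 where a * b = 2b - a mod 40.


39 * 20 = 2*20 - 39 mod 40
= 40 - 39 mod 40
= 1 mod 40 = 1

1


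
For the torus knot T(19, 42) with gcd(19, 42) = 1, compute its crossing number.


For a torus knot T(p, q) with gcd(p,q)=1,
the crossing number is min(p*(q-1), q*(p-1)).
p*(q-1) = 19*41 = 779
q*(p-1) = 42*18 = 756
min(779, 756) = 756

756


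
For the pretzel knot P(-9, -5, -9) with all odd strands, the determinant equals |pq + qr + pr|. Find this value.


Step 1: Compute pq + qr + pr.
pq = (-9)*(-5) = 45
qr = (-5)*(-9) = 45
pr = (-9)*(-9) = 81
pq + qr + pr = 45 + 45 + 81 = 171
Step 2: Take absolute value.
det(P(-9,-5,-9)) = |171| = 171

171


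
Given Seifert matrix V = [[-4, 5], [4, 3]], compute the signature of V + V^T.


Step 1: V + V^T = [[-8, 9], [9, 6]]
Step 2: trace = -2, det = -129
Step 3: Discriminant = (-2)^2 - 4*(-129) = 520
Step 4: Eigenvalues: 10.4018, -12.4018
Step 5: Signature = (# positive eigenvalues) - (# negative eigenvalues) = 0

0


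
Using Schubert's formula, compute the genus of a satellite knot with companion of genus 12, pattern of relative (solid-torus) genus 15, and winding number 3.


Schubert: g(satellite) = g_rel(pattern) + |winding| * g(companion),
where g_rel(pattern) is the genus of the pattern relative to the solid torus.
= 15 + 3 * 12
= 15 + 36 = 51

51


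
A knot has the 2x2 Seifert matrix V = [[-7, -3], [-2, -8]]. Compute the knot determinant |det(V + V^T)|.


Step 1: Form V + V^T where V = [[-7, -3], [-2, -8]]
  V^T = [[-7, -2], [-3, -8]]
  V + V^T = [[-14, -5], [-5, -16]]
Step 2: det(V + V^T) = (-14)*(-16) - (-5)*(-5)
  = 224 - 25 = 199
Step 3: Knot determinant = |det(V + V^T)| = |199| = 199

199


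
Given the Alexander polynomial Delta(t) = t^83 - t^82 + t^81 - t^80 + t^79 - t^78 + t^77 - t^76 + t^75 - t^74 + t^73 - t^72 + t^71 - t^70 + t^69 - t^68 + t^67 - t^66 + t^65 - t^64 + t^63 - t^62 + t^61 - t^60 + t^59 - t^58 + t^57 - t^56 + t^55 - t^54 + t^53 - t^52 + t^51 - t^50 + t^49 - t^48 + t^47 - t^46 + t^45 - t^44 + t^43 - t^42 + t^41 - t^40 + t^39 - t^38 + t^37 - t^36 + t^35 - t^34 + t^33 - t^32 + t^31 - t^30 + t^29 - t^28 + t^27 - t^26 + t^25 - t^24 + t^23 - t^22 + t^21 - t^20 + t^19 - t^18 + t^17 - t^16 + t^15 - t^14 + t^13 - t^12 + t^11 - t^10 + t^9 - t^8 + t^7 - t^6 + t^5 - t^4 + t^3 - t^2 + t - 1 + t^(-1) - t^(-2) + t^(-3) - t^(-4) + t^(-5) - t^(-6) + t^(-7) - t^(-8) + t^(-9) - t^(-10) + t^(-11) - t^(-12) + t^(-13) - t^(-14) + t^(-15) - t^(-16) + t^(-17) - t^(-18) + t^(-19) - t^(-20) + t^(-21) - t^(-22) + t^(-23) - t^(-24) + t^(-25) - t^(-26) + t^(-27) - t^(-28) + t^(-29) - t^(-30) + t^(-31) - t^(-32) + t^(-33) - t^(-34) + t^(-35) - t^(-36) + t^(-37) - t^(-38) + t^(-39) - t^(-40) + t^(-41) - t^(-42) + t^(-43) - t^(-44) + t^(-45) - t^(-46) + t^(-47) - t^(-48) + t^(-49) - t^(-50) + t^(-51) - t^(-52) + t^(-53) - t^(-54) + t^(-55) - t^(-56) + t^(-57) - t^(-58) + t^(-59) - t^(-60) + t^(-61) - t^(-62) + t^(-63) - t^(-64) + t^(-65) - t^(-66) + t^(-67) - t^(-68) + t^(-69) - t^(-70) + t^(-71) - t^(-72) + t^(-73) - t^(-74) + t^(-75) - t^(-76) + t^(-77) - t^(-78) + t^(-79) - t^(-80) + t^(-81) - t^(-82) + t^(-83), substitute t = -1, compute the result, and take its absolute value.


Step 1: The polynomial has 167 terms with alternating signs, exponents from 83 down to -83.
Step 2: Substitute t = -1. The i-th term has coefficient (-1)^i and exponent (m-i),
  so its value is (-1)^i * (-1)^(m-i) = (-1)^m = -1 for every i.
Step 3: All 167 terms equal -1, so Delta(-1) = 167 * (-1) = -167
Step 4: |Delta(-1)| = 167

167


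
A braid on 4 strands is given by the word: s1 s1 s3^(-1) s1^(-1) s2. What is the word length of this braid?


The word length counts the number of generators (including inverses).
Listing each generator: s1, s1, s3^(-1), s1^(-1), s2
There are 5 generators in this braid word.

5


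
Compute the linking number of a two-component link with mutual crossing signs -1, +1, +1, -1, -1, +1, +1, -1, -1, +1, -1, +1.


Step 1: Count positive crossings: 6
Step 2: Count negative crossings: 6
Step 3: Sum of signs = 6 - 6 = 0
Step 4: Linking number = sum/2 = 0/2 = 0

0


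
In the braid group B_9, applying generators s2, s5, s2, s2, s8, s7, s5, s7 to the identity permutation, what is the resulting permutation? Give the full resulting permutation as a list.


Starting with identity [1, 2, 3, 4, 5, 6, 7, 8, 9].
Apply generators in sequence:
  After s2: [1, 3, 2, 4, 5, 6, 7, 8, 9]
  After s5: [1, 3, 2, 4, 6, 5, 7, 8, 9]
  After s2: [1, 2, 3, 4, 6, 5, 7, 8, 9]
  After s2: [1, 3, 2, 4, 6, 5, 7, 8, 9]
  After s8: [1, 3, 2, 4, 6, 5, 7, 9, 8]
  After s7: [1, 3, 2, 4, 6, 5, 9, 7, 8]
  After s5: [1, 3, 2, 4, 5, 6, 9, 7, 8]
  After s7: [1, 3, 2, 4, 5, 6, 7, 9, 8]
Final permutation: [1, 3, 2, 4, 5, 6, 7, 9, 8]

[1, 3, 2, 4, 5, 6, 7, 9, 8]


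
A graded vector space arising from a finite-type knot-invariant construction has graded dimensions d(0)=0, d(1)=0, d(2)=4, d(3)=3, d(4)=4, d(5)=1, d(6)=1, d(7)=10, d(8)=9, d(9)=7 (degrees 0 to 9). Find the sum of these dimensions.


Total dimension = d(0) + d(1) + ... + d(9)
= 0 + 0 + 4 + 3 + 4 + 1 + 1 + 10 + 9 + 7
= 39

39


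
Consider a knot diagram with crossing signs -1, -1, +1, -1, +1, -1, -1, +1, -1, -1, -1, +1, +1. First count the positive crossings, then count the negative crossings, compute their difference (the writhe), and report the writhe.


Step 1: Count positive crossings (+1).
Positive crossings: 5
Step 2: Count negative crossings (-1).
Negative crossings: 8
Step 3: Writhe = (positive) - (negative)
w = 5 - 8 = -3
Step 4: |w| = 3, and w is negative

-3


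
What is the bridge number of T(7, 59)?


The bridge number of T(p,q) is min(p,q).
min(7, 59) = 7

7


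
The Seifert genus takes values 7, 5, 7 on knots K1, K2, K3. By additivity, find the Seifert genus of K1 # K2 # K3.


The Seifert genus is additive under connected sum.
Seifert genus(K1 # K2 # K3) = (7) + (5) + (7)
= 19

19


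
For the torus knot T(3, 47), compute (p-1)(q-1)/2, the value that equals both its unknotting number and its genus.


For a torus knot T(p,q), both the unknotting number and genus equal (p-1)(q-1)/2.
= (3-1)(47-1)/2
= 2*46/2
= 92/2 = 46

46


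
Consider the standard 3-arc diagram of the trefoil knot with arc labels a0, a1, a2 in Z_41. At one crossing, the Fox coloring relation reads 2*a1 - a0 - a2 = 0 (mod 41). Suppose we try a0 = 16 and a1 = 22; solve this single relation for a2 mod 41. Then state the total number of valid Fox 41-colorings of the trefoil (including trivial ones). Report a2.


Step 1: Apply the given crossing relation 2*a1 - a0 - a2 = 0 (mod 41).
  a2 = 2*a1 - a0 mod 41
  a2 = 2*22 - 16 mod 41
  a2 = 44 - 16 mod 41
  a2 = 28 mod 41 = 28
Step 2: The trefoil has determinant 3.
  Number of Fox p-colorings (p prime) is p^2 if p = 3, else p.
  Since 41 does not divide 3, only trivial (constant) colorings exist.
  (So the trial a0 = 16, a1 = 22 with a0 != a1 does NOT extend to a valid coloring of the whole trefoil: the other two crossing relations require 3*(a1 - a0) = 0 (mod 41), which fails.)
  Total colorings = 41
Step 3: a2 = 28, total Fox 41-colorings = 41

28


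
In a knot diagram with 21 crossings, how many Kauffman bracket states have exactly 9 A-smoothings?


We choose which 9 of 21 crossings get A-smoothings.
C(21, 9) = 21! / (9! * 12!)
= 293930

293930


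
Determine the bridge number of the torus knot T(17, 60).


The bridge number of T(p,q) is min(p,q).
min(17, 60) = 17

17


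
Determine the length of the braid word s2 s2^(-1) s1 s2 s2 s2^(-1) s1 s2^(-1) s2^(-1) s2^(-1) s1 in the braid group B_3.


The word length counts the number of generators (including inverses).
Listing each generator: s2, s2^(-1), s1, s2, s2, s2^(-1), s1, s2^(-1), s2^(-1), s2^(-1), s1
There are 11 generators in this braid word.

11


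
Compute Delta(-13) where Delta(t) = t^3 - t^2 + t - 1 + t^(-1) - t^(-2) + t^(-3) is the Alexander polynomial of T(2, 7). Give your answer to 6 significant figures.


Substituting t = -13 into Delta(t) = t^3 - t^2 + t - 1 + t^(-1) - t^(-2) + t^(-3):
Term values: (-2197) + (-169) + (-13) + (-1) + (-0.0769231) + (-0.00591716) + (-0.000455166)
Sum = -2380.083295
Rounded to 6 significant figures: -2380.08

-2380.08


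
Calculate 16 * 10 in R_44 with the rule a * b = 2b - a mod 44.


16 * 10 = 2*10 - 16 mod 44
= 20 - 16 mod 44
= 4 mod 44 = 4

4


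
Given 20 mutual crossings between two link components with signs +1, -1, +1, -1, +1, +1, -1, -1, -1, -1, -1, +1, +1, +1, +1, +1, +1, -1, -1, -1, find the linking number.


Step 1: Count positive crossings: 10
Step 2: Count negative crossings: 10
Step 3: Sum of signs = 10 - 10 = 0
Step 4: Linking number = sum/2 = 0/2 = 0

0


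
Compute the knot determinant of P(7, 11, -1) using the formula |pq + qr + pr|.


Step 1: Compute pq + qr + pr.
pq = 7*11 = 77
qr = 11*(-1) = -11
pr = 7*(-1) = -7
pq + qr + pr = 77 + (-11) + (-7) = 59
Step 2: Take absolute value.
det(P(7,11,-1)) = |59| = 59

59


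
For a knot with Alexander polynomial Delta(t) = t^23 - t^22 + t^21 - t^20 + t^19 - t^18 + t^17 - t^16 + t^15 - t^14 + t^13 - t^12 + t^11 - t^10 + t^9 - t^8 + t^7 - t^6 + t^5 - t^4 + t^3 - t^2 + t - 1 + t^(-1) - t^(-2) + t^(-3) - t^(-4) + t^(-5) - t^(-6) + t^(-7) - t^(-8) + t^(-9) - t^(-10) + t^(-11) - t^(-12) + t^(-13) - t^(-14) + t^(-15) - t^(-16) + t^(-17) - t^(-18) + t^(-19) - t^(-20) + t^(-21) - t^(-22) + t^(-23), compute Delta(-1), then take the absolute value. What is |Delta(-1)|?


Step 1: The polynomial has 47 terms with alternating signs, exponents from 23 down to -23.
Step 2: Substitute t = -1. The i-th term has coefficient (-1)^i and exponent (m-i),
  so its value is (-1)^i * (-1)^(m-i) = (-1)^m = -1 for every i.
Step 3: All 47 terms equal -1, so Delta(-1) = 47 * (-1) = -47
Step 4: |Delta(-1)| = 47

47


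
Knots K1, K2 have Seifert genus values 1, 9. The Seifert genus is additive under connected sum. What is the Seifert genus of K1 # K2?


The Seifert genus is additive under connected sum.
Seifert genus(K1 # K2) = (1) + (9)
= 10

10


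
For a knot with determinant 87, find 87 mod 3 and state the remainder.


Step 1: A knot is p-colorable if and only if p divides its determinant.
Step 2: Compute 87 mod 3.
87 = 29 * 3 + 0
Step 3: 87 mod 3 = 0
Step 4: The knot is 3-colorable: yes

0


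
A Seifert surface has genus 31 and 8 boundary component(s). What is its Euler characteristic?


chi = 2 - 2g - b
= 2 - 2*31 - 8
= 2 - 62 - 8 = -68

-68


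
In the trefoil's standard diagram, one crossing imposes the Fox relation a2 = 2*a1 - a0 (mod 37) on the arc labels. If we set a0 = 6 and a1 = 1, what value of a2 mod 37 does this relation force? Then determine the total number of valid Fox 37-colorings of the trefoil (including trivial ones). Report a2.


Step 1: Apply the given crossing relation 2*a1 - a0 - a2 = 0 (mod 37).
  a2 = 2*a1 - a0 mod 37
  a2 = 2*1 - 6 mod 37
  a2 = 2 - 6 mod 37
  a2 = -4 mod 37 = 33
Step 2: The trefoil has determinant 3.
  Number of Fox p-colorings (p prime) is p^2 if p = 3, else p.
  Since 37 does not divide 3, only trivial (constant) colorings exist.
  (So the trial a0 = 6, a1 = 1 with a0 != a1 does NOT extend to a valid coloring of the whole trefoil: the other two crossing relations require 3*(a1 - a0) = 0 (mod 37), which fails.)
  Total colorings = 37
Step 3: a2 = 33, total Fox 37-colorings = 37

33


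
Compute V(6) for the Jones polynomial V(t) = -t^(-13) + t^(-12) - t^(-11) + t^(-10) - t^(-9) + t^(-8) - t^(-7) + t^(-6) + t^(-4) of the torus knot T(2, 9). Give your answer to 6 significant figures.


Substituting t = 6 into V(t) = -t^(-13) + t^(-12) - t^(-11) + t^(-10) - t^(-9) + t^(-8) - t^(-7) + t^(-6) + t^(-4):
  (-)t^(-13) = -7.65656e-11
  (+)t^(-12) = 4.59394e-10
  (-)t^(-11) = -2.75636e-09
  (+)t^(-10) = 1.65382e-08
  (-)t^(-9) = -9.9229e-08
  (+)t^(-8) = 5.95374e-07
  (-)t^(-7) = -3.57225e-06
  (+)t^(-6) = 2.14335e-05
  (+)t^(-4) = 0.000771605
Sum = (-7.65656e-11) + (4.59394e-10) + (-2.75636e-09) + (1.65382e-08) + (-9.9229e-08) + (5.95374e-07) + (-3.57225e-06) + (2.14335e-05) + (0.000771605)
= 0.0007899764735
Rounded to 6 significant figures: 0.000789976

0.000789976


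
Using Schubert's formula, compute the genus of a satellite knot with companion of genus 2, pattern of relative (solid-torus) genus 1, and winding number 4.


Schubert: g(satellite) = g_rel(pattern) + |winding| * g(companion),
where g_rel(pattern) is the genus of the pattern relative to the solid torus.
= 1 + 4 * 2
= 1 + 8 = 9

9


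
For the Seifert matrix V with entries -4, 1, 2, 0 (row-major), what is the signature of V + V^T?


Step 1: V + V^T = [[-8, 3], [3, 0]]
Step 2: trace = -8, det = -9
Step 3: Discriminant = (-8)^2 - 4*(-9) = 100
Step 4: Eigenvalues: 1, -9
Step 5: Signature = (# positive eigenvalues) - (# negative eigenvalues) = 0

0


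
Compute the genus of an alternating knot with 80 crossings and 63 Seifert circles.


For alternating knots, g = (c - s + 1)/2.
= (80 - 63 + 1)/2
= 18/2 = 9

9


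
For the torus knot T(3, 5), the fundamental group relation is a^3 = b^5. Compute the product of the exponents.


The relation is a^3 = b^5.
Product of exponents = 3 * 5
= 15

15


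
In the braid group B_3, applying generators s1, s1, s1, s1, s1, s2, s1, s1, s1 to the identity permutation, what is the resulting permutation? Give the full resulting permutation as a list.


Starting with identity [1, 2, 3].
Apply generators in sequence:
  After s1: [2, 1, 3]
  After s1: [1, 2, 3]
  After s1: [2, 1, 3]
  After s1: [1, 2, 3]
  After s1: [2, 1, 3]
  After s2: [2, 3, 1]
  After s1: [3, 2, 1]
  After s1: [2, 3, 1]
  After s1: [3, 2, 1]
Final permutation: [3, 2, 1]

[3, 2, 1]


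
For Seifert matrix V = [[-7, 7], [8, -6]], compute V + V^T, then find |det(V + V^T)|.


Step 1: Form V + V^T where V = [[-7, 7], [8, -6]]
  V^T = [[-7, 8], [7, -6]]
  V + V^T = [[-14, 15], [15, -12]]
Step 2: det(V + V^T) = (-14)*(-12) - 15*15
  = 168 - 225 = -57
Step 3: Knot determinant = |det(V + V^T)| = |-57| = 57

57


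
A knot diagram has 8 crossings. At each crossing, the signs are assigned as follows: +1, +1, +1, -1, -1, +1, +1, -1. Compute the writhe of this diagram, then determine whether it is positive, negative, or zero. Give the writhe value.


Step 1: Count positive crossings (+1).
Positive crossings: 5
Step 2: Count negative crossings (-1).
Negative crossings: 3
Step 3: Writhe = (positive) - (negative)
w = 5 - 3 = 2
Step 4: |w| = 2, and w is positive

2


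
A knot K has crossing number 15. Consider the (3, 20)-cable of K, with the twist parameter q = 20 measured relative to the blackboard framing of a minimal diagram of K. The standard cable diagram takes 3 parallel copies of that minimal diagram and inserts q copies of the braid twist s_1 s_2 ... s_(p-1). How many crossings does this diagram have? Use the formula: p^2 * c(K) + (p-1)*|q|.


Step 1: Each of the c(K) crossings of the companion diagram becomes p*p = p^2 crossings among the p parallel strands, and each of the |q| twists s_1 s_2 ... s_(p-1) adds (p-1) crossings.
  Crossings = p^2 * c(K) + (p-1)*|q|
Step 2: = 3^2 * 15 + (3-1)*20
Step 3: = 9*15 + 2*20
Step 4: = 135 + 40 = 175

175


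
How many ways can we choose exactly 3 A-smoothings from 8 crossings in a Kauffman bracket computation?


We choose which 3 of 8 crossings get A-smoothings.
C(8, 3) = 8! / (3! * 5!)
= 56

56


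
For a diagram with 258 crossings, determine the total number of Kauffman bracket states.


Each crossing contributes 2 choices (A-smoothing or B-smoothing).
Total states = 2^258 = 463168356949264781694283940034751631413079938662562256157830336031652518559744

463168356949264781694283940034751631413079938662562256157830336031652518559744


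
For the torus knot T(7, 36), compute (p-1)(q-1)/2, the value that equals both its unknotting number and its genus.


For a torus knot T(p,q), both the unknotting number and genus equal (p-1)(q-1)/2.
= (7-1)(36-1)/2
= 6*35/2
= 210/2 = 105

105


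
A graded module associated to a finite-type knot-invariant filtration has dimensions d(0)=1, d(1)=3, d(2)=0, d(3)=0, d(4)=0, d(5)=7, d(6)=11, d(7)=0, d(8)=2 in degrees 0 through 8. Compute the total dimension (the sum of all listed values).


Total dimension = d(0) + d(1) + ... + d(8)
= 1 + 3 + 0 + 0 + 0 + 7 + 11 + 0 + 2
= 24

24


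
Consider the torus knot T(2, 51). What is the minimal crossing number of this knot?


For a torus knot T(p, q) with gcd(p,q)=1,
the crossing number is min(p*(q-1), q*(p-1)).
p*(q-1) = 2*50 = 100
q*(p-1) = 51*1 = 51
min(100, 51) = 51

51


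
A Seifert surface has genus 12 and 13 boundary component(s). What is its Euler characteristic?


chi = 2 - 2g - b
= 2 - 2*12 - 13
= 2 - 24 - 13 = -35

-35


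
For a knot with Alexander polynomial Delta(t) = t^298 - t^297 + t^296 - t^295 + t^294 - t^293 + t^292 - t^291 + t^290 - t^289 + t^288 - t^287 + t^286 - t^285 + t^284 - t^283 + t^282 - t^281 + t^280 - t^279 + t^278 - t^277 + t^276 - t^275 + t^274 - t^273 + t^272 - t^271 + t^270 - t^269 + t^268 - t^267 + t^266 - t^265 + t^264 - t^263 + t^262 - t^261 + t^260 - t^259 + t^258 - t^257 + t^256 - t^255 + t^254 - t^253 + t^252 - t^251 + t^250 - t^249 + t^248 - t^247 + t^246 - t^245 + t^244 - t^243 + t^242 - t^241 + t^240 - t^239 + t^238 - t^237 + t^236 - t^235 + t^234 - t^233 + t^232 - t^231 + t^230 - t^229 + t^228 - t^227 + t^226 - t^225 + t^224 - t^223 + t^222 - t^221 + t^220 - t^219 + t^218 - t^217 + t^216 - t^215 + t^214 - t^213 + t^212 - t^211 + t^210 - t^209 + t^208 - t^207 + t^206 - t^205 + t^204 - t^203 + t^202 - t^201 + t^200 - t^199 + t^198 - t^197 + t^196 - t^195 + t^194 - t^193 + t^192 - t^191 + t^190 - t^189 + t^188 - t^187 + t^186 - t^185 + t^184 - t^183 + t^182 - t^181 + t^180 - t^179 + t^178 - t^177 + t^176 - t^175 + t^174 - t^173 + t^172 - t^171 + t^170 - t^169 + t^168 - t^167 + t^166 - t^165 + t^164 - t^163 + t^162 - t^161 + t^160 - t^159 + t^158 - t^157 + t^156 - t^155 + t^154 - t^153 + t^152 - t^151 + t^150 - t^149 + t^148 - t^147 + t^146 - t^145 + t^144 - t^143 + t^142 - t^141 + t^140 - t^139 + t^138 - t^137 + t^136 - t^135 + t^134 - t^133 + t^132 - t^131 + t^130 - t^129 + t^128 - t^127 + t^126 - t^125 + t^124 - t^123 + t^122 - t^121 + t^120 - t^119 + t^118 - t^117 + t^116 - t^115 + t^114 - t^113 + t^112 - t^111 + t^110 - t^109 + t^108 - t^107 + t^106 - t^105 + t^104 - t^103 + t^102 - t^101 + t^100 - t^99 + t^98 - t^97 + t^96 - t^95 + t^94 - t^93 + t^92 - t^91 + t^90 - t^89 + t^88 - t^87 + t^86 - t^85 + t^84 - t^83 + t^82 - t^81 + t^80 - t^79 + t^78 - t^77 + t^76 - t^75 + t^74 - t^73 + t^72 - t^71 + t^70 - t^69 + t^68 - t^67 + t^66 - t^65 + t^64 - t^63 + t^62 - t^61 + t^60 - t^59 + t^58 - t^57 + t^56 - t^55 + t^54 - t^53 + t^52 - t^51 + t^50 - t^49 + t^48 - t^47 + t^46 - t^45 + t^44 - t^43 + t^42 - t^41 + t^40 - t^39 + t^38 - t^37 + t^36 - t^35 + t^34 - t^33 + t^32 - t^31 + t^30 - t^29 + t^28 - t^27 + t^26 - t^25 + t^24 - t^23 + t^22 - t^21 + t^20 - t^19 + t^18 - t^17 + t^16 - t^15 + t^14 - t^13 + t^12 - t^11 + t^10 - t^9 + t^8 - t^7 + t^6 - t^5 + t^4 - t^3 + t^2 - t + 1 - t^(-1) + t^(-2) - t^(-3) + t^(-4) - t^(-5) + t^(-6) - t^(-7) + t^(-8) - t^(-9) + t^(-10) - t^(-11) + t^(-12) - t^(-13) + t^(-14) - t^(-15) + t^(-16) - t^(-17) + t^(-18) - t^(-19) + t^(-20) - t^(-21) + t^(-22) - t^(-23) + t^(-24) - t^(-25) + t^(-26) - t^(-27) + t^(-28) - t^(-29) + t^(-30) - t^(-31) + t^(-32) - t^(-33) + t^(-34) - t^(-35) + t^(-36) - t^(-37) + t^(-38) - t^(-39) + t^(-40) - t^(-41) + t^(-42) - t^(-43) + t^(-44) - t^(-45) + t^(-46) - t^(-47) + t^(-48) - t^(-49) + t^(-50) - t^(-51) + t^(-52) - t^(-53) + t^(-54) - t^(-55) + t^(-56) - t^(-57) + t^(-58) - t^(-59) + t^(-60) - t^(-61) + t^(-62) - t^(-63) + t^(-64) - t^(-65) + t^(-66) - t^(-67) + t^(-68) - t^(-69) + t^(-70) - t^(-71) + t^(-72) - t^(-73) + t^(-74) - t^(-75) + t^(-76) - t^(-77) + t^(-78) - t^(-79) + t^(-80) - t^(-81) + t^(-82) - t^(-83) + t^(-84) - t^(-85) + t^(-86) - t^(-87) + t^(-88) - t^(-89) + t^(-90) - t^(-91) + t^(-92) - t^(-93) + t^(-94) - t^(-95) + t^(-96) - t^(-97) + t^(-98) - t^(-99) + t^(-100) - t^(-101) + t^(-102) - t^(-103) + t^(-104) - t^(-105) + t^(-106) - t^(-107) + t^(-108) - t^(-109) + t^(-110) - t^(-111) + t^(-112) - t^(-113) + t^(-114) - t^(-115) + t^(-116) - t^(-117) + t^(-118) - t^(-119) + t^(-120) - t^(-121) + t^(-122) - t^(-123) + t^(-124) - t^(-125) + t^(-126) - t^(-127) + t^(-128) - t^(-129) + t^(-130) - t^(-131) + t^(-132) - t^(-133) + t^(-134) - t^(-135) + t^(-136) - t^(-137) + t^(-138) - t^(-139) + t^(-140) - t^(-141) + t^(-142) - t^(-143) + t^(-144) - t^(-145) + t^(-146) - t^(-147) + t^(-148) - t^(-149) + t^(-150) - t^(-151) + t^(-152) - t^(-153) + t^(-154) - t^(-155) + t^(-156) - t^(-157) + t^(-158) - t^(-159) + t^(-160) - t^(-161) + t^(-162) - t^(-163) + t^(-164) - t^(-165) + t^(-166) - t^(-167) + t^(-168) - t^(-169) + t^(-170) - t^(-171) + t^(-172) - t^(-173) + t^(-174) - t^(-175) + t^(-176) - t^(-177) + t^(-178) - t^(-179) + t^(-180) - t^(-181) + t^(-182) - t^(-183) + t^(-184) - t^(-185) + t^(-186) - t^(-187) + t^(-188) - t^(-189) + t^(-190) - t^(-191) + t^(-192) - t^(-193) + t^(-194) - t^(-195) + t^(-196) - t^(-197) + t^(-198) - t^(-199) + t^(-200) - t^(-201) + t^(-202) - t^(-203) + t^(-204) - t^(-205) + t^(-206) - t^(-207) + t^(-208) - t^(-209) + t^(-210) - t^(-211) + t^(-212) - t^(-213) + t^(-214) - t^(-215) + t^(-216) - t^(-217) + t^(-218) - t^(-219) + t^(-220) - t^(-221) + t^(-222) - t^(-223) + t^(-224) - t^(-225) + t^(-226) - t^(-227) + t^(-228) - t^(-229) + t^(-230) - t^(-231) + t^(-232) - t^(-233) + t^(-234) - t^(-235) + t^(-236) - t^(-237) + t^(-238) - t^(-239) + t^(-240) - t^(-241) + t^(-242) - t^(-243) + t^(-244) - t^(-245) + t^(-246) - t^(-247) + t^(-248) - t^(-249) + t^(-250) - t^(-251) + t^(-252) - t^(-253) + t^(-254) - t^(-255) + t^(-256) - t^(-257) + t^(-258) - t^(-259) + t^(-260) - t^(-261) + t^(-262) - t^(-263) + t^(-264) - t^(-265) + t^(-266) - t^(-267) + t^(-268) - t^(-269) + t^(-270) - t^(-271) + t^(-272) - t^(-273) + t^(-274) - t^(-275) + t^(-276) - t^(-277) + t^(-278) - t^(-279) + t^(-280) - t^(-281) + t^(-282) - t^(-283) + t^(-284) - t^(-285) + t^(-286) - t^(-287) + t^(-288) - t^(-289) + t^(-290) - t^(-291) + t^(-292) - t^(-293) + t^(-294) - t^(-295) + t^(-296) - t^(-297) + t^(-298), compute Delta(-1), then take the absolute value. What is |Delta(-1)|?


Step 1: The polynomial has 597 terms with alternating signs, exponents from 298 down to -298.
Step 2: Substitute t = -1. The i-th term has coefficient (-1)^i and exponent (m-i),
  so its value is (-1)^i * (-1)^(m-i) = (-1)^m = 1 for every i.
Step 3: All 597 terms equal 1, so Delta(-1) = 597 * (1) = 597
Step 4: |Delta(-1)| = 597

597
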